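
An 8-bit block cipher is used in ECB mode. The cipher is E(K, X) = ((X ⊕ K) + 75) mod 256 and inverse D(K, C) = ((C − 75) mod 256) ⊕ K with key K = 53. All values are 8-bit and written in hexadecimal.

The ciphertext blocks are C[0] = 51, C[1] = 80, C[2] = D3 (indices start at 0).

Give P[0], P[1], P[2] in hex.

P[0] = 8F, P[1] = 58, P[2] = 0D

ECB decryption: P_i = D(K, C_i).
P[0]: D(K, 51) = 8F.
P[1]: D(K, 80) = 58.
P[2]: D(K, D3) = 0D.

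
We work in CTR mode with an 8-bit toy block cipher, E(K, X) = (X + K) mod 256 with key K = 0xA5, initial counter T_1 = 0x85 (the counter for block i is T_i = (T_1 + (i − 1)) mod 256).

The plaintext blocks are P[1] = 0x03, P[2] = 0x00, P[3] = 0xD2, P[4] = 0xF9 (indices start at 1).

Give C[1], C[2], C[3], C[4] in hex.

C[1] = 0x29, C[2] = 0x2B, C[3] = 0xFE, C[4] = 0xD4

CTR encryption: S_i = E(K, T_i) where T_i is the counter for block i; C_i = P_i ⊕ S_i.
C[1]: T = 0x85, S = E(K, T) = 0x2A; 0x03 ⊕ 0x2A = 0x29.
C[2]: T = 0x86, S = E(K, T) = 0x2B; 0x00 ⊕ 0x2B = 0x2B.
C[3]: T = 0x87, S = E(K, T) = 0x2C; 0xD2 ⊕ 0x2C = 0xFE.
C[4]: T = 0x88, S = E(K, T) = 0x2D; 0xF9 ⊕ 0x2D = 0xD4.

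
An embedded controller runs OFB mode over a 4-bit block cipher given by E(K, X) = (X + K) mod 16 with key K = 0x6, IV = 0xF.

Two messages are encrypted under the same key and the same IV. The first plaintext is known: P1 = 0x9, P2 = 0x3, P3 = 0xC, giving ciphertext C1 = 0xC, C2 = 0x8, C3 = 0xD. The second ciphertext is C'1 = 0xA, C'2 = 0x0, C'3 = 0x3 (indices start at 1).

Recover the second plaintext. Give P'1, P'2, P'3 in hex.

In OFB with a reused IV, both messages share the same keystream S_i, so C_i ⊕ C'_i = P_i ⊕ P'_i and thus P'_i = P_i ⊕ C_i ⊕ C'_i.
P'1: 0x9 ⊕ 0xC ⊕ 0xA = 0xF.
P'2: 0x3 ⊕ 0x8 ⊕ 0x0 = 0xB.
P'3: 0xC ⊕ 0xD ⊕ 0x3 = 0x2.

P'1 = 0xF, P'2 = 0xB, P'3 = 0x2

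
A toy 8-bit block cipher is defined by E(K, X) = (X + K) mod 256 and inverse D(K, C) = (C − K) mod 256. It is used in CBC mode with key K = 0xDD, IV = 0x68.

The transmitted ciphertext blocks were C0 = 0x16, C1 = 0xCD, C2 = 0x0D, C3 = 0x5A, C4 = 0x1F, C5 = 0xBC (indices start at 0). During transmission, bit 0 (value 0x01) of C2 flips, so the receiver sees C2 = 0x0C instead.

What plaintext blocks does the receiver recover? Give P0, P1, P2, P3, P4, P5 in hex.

P0 = 0x51, P1 = 0xE6, P2 = 0xE2, P3 = 0x71, P4 = 0x18, P5 = 0xC0

CBC decryption: P_i = D(K, C_i) ⊕ C_{i−1}, with C_{−1} = IV.
Only C2 changed, to 0x0C. In CBC, a change in C_i garbles P_i and flips the same bit in P_{i+1}. Decrypting the received ciphertext:
P0: D(K, 0x16) = 0x39; 0x39 ⊕ 0x68 = 0x51.
P1: D(K, 0xCD) = 0xF0; 0xF0 ⊕ 0x16 = 0xE6.
P2: D(K, 0x0C) = 0x2F; 0x2F ⊕ 0xCD = 0xE2.
P3: D(K, 0x5A) = 0x7D; 0x7D ⊕ 0x0C = 0x71.
P4: D(K, 0x1F) = 0x42; 0x42 ⊕ 0x5A = 0x18.
P5: D(K, 0xBC) = 0xDF; 0xDF ⊕ 0x1F = 0xC0.
Blocks that differ from the original plaintext: P2, P3.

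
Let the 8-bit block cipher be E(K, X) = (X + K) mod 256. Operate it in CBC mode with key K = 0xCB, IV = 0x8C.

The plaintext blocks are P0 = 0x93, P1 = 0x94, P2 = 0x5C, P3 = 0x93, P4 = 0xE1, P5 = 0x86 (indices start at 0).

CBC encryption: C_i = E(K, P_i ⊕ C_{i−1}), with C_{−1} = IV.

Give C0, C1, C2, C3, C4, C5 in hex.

C0: P0 ⊕ 0x8C = 0x1F; E(K, 0x1F) = 0xEA.
C1: P1 ⊕ 0xEA = 0x7E; E(K, 0x7E) = 0x49.
C2: P2 ⊕ 0x49 = 0x15; E(K, 0x15) = 0xE0.
C3: P3 ⊕ 0xE0 = 0x73; E(K, 0x73) = 0x3E.
C4: P4 ⊕ 0x3E = 0xDF; E(K, 0xDF) = 0xAA.
C5: P5 ⊕ 0xAA = 0x2C; E(K, 0x2C) = 0xF7.

C0 = 0xEA, C1 = 0x49, C2 = 0xE0, C3 = 0x3E, C4 = 0xAA, C5 = 0xF7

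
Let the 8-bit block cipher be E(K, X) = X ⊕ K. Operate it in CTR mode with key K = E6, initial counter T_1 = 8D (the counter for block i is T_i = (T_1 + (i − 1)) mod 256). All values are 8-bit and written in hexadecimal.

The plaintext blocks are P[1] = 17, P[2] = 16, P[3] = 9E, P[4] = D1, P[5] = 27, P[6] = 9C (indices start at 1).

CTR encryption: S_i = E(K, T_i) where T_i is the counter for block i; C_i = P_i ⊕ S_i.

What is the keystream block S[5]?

C[1]: T = 8D, S = E(K, T) = 6B; 17 ⊕ 6B = 7C.
C[2]: T = 8E, S = E(K, T) = 68; 16 ⊕ 68 = 7E.
C[3]: T = 8F, S = E(K, T) = 69; 9E ⊕ 69 = F7.
C[4]: T = 90, S = E(K, T) = 76; D1 ⊕ 76 = A7.
C[5]: T = 91, S = E(K, T) = 77; 27 ⊕ 77 = 50.
So S[5] = 77.

77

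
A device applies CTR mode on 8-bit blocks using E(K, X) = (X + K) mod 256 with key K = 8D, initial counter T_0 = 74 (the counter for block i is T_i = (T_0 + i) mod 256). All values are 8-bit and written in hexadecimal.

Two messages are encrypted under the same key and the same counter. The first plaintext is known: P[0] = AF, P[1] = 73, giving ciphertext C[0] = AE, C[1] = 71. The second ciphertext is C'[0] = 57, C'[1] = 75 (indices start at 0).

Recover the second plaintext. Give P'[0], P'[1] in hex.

In CTR with a reused counter, both messages share the same keystream S_i, so C_i ⊕ C'_i = P_i ⊕ P'_i and thus P'_i = P_i ⊕ C_i ⊕ C'_i.
P'[0]: AF ⊕ AE ⊕ 57 = 56.
P'[1]: 73 ⊕ 71 ⊕ 75 = 77.

P'[0] = 56, P'[1] = 77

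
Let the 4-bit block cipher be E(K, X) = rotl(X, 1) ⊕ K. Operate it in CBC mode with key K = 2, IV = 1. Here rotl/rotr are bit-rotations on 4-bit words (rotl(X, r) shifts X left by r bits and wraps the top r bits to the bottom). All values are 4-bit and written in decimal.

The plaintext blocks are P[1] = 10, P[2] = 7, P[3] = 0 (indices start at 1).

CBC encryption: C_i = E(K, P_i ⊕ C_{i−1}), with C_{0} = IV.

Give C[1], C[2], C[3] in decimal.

C[1] = 5, C[2] = 6, C[3] = 14

C[1]: P[1] ⊕ 1 = 11; E(K, 11) = 5.
C[2]: P[2] ⊕ 5 = 2; E(K, 2) = 6.
C[3]: P[3] ⊕ 6 = 6; E(K, 6) = 14.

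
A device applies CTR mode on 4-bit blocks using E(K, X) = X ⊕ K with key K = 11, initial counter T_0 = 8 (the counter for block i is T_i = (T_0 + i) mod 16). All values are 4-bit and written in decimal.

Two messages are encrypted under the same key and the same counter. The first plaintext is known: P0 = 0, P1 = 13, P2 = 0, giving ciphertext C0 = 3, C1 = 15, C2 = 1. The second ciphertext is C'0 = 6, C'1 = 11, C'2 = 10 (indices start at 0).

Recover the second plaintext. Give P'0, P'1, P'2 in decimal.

In CTR with a reused counter, both messages share the same keystream S_i, so C_i ⊕ C'_i = P_i ⊕ P'_i and thus P'_i = P_i ⊕ C_i ⊕ C'_i.
P'0: 0 ⊕ 3 ⊕ 6 = 5.
P'1: 13 ⊕ 15 ⊕ 11 = 9.
P'2: 0 ⊕ 1 ⊕ 10 = 11.

P'0 = 5, P'1 = 9, P'2 = 11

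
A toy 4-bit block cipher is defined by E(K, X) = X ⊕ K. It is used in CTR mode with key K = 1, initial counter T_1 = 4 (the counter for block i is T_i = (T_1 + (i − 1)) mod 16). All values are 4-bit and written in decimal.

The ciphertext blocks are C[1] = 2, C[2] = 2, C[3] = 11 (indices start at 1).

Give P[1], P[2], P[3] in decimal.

CTR decryption: S_i = E(K, T_i) where T_i is the counter for block i; P_i = C_i ⊕ S_i.
P[1]: T = 4, S = E(K, T) = 5; 2 ⊕ 5 = 7.
P[2]: T = 5, S = E(K, T) = 4; 2 ⊕ 4 = 6.
P[3]: T = 6, S = E(K, T) = 7; 11 ⊕ 7 = 12.

P[1] = 7, P[2] = 6, P[3] = 12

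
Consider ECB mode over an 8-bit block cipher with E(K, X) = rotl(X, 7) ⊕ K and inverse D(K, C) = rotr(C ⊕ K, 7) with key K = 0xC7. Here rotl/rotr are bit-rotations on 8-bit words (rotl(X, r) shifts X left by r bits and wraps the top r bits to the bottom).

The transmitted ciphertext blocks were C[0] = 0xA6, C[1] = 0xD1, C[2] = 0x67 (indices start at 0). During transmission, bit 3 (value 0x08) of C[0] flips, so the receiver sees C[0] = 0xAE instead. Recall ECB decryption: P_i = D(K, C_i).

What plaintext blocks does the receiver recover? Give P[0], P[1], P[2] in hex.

P[0] = 0xD2, P[1] = 0x2C, P[2] = 0x41

Only C[0] changed, to 0xAE. In ECB, a change in C_i affects only P_i. Decrypting the received ciphertext:
P[0]: D(K, 0xAE) = 0xD2.
P[1]: D(K, 0xD1) = 0x2C.
P[2]: D(K, 0x67) = 0x41.
Blocks that differ from the original plaintext: P[0].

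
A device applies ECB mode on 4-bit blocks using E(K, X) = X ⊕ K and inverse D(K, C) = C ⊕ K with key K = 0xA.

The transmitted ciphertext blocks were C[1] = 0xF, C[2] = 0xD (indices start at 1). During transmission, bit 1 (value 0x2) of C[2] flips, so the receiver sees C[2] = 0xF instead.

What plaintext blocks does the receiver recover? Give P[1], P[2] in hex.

P[1] = 0x5, P[2] = 0x5

ECB decryption: P_i = D(K, C_i).
Only C[2] changed, to 0xF. In ECB, a change in C_i affects only P_i. Decrypting the received ciphertext:
P[1]: D(K, 0xF) = 0x5.
P[2]: D(K, 0xF) = 0x5.
Blocks that differ from the original plaintext: P[2].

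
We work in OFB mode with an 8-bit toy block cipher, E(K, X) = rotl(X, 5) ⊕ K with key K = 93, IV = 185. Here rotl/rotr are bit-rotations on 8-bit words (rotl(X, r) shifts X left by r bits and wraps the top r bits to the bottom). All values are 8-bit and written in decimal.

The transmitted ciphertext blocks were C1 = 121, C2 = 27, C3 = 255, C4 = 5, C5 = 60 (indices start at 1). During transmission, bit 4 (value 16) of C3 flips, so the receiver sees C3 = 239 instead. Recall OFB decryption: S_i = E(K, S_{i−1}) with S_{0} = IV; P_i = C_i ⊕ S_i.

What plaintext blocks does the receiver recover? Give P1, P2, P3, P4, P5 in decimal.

P1 = 19, P2 = 11, P3 = 176, P4 = 179, P5 = 183

Only C3 changed, to 239. In OFB, a change in C_i flips the same bit in P_i only; the keystream is unaffected. Decrypting the received ciphertext:
P1: S = E(K, 185) = 106; 121 ⊕ 106 = 19.
P2: S = E(K, 106) = 16; 27 ⊕ 16 = 11.
P3: S = E(K, 16) = 95; 239 ⊕ 95 = 176.
P4: S = E(K, 95) = 182; 5 ⊕ 182 = 179.
P5: S = E(K, 182) = 139; 60 ⊕ 139 = 183.
Blocks that differ from the original plaintext: P3.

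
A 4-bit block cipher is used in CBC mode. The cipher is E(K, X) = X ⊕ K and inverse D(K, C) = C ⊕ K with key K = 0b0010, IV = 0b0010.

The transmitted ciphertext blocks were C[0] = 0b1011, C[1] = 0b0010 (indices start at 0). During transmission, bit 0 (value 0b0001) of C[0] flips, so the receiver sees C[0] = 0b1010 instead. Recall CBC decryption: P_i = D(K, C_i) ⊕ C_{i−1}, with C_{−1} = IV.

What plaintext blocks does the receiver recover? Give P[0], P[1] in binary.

P[0] = 0b1010, P[1] = 0b1010

Only C[0] changed, to 0b1010. In CBC, a change in C_i garbles P_i and flips the same bit in P_{i+1}. Decrypting the received ciphertext:
P[0]: D(K, 0b1010) = 0b1000; 0b1000 ⊕ 0b0010 = 0b1010.
P[1]: D(K, 0b0010) = 0b0000; 0b0000 ⊕ 0b1010 = 0b1010.
Blocks that differ from the original plaintext: P[0], P[1].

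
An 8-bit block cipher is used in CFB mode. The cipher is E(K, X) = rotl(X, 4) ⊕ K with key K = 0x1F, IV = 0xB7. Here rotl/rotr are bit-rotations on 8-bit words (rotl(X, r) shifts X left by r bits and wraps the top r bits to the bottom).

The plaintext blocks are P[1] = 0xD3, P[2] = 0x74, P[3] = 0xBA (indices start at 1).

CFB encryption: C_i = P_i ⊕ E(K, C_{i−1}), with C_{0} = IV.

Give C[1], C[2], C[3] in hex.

C[1] = 0xB7, C[2] = 0x10, C[3] = 0xA4

C[1]: E(K, 0xB7) = 0x64; 0xD3 ⊕ 0x64 = 0xB7.
C[2]: E(K, 0xB7) = 0x64; 0x74 ⊕ 0x64 = 0x10.
C[3]: E(K, 0x10) = 0x1E; 0xBA ⊕ 0x1E = 0xA4.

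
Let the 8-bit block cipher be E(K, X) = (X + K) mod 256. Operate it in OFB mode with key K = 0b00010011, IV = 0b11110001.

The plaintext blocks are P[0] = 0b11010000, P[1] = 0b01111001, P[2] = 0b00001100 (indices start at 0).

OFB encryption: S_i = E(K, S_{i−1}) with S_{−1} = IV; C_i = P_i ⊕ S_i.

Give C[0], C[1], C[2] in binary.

C[0]: S = E(K, 0b11110001) = 0b00000100; 0b11010000 ⊕ 0b00000100 = 0b11010100.
C[1]: S = E(K, 0b00000100) = 0b00010111; 0b01111001 ⊕ 0b00010111 = 0b01101110.
C[2]: S = E(K, 0b00010111) = 0b00101010; 0b00001100 ⊕ 0b00101010 = 0b00100110.

C[0] = 0b11010100, C[1] = 0b01101110, C[2] = 0b00100110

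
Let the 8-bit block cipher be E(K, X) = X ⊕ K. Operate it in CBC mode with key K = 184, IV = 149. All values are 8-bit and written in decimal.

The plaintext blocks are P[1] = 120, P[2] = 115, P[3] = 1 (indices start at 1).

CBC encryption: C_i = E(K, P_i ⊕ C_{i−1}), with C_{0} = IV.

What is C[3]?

C[1]: P[1] ⊕ 149 = 237; E(K, 237) = 85.
C[2]: P[2] ⊕ 85 = 38; E(K, 38) = 158.
C[3]: P[3] ⊕ 158 = 159; E(K, 159) = 39.

C[3] = 39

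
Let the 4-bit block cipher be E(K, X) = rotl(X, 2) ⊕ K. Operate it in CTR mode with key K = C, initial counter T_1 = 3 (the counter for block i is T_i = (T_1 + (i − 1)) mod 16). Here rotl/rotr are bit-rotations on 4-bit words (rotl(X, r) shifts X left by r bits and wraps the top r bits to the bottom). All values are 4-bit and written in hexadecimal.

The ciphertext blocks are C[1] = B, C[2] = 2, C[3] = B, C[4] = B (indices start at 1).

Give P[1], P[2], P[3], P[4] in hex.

CTR decryption: S_i = E(K, T_i) where T_i is the counter for block i; P_i = C_i ⊕ S_i.
P[1]: T = 3, S = E(K, T) = 0; B ⊕ 0 = B.
P[2]: T = 4, S = E(K, T) = D; 2 ⊕ D = F.
P[3]: T = 5, S = E(K, T) = 9; B ⊕ 9 = 2.
P[4]: T = 6, S = E(K, T) = 5; B ⊕ 5 = E.

P[1] = B, P[2] = F, P[3] = 2, P[4] = E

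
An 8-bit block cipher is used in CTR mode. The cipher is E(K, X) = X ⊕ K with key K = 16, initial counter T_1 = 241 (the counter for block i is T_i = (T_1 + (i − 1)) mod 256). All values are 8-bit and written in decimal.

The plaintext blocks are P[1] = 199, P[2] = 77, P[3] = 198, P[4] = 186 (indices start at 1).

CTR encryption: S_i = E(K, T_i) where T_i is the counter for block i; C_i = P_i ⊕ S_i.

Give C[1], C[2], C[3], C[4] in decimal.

C[1]: T = 241, S = E(K, T) = 225; 199 ⊕ 225 = 38.
C[2]: T = 242, S = E(K, T) = 226; 77 ⊕ 226 = 175.
C[3]: T = 243, S = E(K, T) = 227; 198 ⊕ 227 = 37.
C[4]: T = 244, S = E(K, T) = 228; 186 ⊕ 228 = 94.

C[1] = 38, C[2] = 175, C[3] = 37, C[4] = 94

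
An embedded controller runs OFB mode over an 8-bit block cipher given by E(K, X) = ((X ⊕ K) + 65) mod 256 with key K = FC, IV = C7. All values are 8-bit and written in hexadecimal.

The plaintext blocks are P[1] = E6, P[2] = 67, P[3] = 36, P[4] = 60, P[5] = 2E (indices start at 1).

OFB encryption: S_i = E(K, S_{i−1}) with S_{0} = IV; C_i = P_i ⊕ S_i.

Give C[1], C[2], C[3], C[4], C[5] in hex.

C[1] = 46, C[2] = A6, C[3] = 94, C[4] = A3, C[5] = 8A

C[1]: S = E(K, C7) = A0; E6 ⊕ A0 = 46.
C[2]: S = E(K, A0) = C1; 67 ⊕ C1 = A6.
C[3]: S = E(K, C1) = A2; 36 ⊕ A2 = 94.
C[4]: S = E(K, A2) = C3; 60 ⊕ C3 = A3.
C[5]: S = E(K, C3) = A4; 2E ⊕ A4 = 8A.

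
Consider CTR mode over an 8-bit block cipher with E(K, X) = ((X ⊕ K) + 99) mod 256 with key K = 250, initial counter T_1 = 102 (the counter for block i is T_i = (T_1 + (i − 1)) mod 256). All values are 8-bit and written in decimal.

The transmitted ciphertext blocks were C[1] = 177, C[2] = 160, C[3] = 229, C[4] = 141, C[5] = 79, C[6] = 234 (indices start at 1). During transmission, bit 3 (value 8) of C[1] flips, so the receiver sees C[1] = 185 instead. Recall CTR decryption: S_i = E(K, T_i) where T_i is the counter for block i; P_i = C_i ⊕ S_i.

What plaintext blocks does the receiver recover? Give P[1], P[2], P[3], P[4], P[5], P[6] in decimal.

Only C[1] changed, to 185. In CTR, a change in C_i flips the same bit in P_i only; the keystream is unaffected. Decrypting the received ciphertext:
P[1]: T = 102, S = E(K, T) = 255; 185 ⊕ 255 = 70.
P[2]: T = 103, S = E(K, T) = 0; 160 ⊕ 0 = 160.
P[3]: T = 104, S = E(K, T) = 245; 229 ⊕ 245 = 16.
P[4]: T = 105, S = E(K, T) = 246; 141 ⊕ 246 = 123.
P[5]: T = 106, S = E(K, T) = 243; 79 ⊕ 243 = 188.
P[6]: T = 107, S = E(K, T) = 244; 234 ⊕ 244 = 30.
Blocks that differ from the original plaintext: P[1].

P[1] = 70, P[2] = 160, P[3] = 16, P[4] = 123, P[5] = 188, P[6] = 30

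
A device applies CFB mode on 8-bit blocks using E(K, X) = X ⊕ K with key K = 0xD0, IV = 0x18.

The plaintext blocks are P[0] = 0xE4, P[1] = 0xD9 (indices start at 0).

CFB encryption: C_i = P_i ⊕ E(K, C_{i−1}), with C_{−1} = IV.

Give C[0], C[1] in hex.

C[0]: E(K, 0x18) = 0xC8; 0xE4 ⊕ 0xC8 = 0x2C.
C[1]: E(K, 0x2C) = 0xFC; 0xD9 ⊕ 0xFC = 0x25.

C[0] = 0x2C, C[1] = 0x25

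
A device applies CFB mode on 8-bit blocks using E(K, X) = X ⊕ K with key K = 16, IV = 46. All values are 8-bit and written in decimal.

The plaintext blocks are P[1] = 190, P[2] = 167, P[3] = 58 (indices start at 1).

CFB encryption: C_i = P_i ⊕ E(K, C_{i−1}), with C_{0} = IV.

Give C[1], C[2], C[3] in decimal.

C[1]: E(K, 46) = 62; 190 ⊕ 62 = 128.
C[2]: E(K, 128) = 144; 167 ⊕ 144 = 55.
C[3]: E(K, 55) = 39; 58 ⊕ 39 = 29.

C[1] = 128, C[2] = 55, C[3] = 29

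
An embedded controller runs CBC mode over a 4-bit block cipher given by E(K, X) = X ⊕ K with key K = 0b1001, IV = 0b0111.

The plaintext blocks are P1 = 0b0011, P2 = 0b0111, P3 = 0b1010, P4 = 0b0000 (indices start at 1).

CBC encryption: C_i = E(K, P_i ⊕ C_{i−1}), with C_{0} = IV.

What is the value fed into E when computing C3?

C1: P1 ⊕ 0b0111 = 0b0100; E(K, 0b0100) = 0b1101.
C2: P2 ⊕ 0b1101 = 0b1010; E(K, 0b1010) = 0b0011.
C3: P3 ⊕ 0b0011 = 0b1001; E(K, 0b1001) = 0b0000.
So the input to E for block 3 is 0b1001.

0b1001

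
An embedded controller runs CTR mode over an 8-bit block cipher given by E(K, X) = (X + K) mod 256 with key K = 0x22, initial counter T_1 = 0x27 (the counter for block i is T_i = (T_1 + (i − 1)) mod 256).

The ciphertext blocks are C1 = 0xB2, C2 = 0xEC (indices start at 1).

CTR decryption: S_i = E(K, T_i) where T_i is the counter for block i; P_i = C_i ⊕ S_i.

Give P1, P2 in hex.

P1: T = 0x27, S = E(K, T) = 0x49; 0xB2 ⊕ 0x49 = 0xFB.
P2: T = 0x28, S = E(K, T) = 0x4A; 0xEC ⊕ 0x4A = 0xA6.

P1 = 0xFB, P2 = 0xA6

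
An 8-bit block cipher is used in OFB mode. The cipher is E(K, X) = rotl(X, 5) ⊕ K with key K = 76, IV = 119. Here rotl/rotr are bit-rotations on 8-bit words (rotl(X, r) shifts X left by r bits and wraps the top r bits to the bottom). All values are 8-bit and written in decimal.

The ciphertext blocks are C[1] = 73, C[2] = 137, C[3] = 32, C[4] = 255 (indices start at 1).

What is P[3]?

P[3] = 111

OFB decryption: S_i = E(K, S_{i−1}) with S_{0} = IV; P_i = C_i ⊕ S_i.
P[1]: S = E(K, 119) = 162; 73 ⊕ 162 = 235.
P[2]: S = E(K, 162) = 24; 137 ⊕ 24 = 145.
P[3]: S = E(K, 24) = 79; 32 ⊕ 79 = 111.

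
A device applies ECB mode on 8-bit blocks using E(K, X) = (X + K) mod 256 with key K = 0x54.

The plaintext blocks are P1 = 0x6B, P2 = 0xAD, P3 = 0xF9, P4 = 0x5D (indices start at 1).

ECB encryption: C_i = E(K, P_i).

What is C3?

C3: E(K, 0xF9) = 0x4D.

C3 = 0x4D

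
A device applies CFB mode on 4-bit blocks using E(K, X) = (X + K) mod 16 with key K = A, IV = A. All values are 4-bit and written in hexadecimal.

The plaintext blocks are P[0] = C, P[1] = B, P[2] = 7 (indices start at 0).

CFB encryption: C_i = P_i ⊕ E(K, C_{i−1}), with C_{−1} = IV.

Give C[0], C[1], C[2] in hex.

C[0]: E(K, A) = 4; C ⊕ 4 = 8.
C[1]: E(K, 8) = 2; B ⊕ 2 = 9.
C[2]: E(K, 9) = 3; 7 ⊕ 3 = 4.

C[0] = 8, C[1] = 9, C[2] = 4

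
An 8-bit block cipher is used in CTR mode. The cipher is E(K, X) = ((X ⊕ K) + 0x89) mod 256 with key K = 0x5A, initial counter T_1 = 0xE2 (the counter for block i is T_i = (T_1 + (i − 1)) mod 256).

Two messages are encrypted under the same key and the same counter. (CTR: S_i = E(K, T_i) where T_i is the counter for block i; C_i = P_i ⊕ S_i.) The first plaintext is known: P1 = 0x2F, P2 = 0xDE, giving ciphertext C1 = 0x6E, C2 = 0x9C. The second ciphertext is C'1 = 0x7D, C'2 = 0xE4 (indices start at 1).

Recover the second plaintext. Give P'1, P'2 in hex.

P'1 = 0x3C, P'2 = 0xA6

In CTR with a reused counter, both messages share the same keystream S_i, so C_i ⊕ C'_i = P_i ⊕ P'_i and thus P'_i = P_i ⊕ C_i ⊕ C'_i.
P'1: 0x2F ⊕ 0x6E ⊕ 0x7D = 0x3C.
P'2: 0xDE ⊕ 0x9C ⊕ 0xE4 = 0xA6.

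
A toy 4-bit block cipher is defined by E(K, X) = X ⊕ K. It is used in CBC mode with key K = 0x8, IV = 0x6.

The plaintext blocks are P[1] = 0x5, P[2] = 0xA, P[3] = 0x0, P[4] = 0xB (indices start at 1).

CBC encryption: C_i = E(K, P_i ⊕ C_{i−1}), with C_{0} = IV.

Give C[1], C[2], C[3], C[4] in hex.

C[1] = 0xB, C[2] = 0x9, C[3] = 0x1, C[4] = 0x2

C[1]: P[1] ⊕ 0x6 = 0x3; E(K, 0x3) = 0xB.
C[2]: P[2] ⊕ 0xB = 0x1; E(K, 0x1) = 0x9.
C[3]: P[3] ⊕ 0x9 = 0x9; E(K, 0x9) = 0x1.
C[4]: P[4] ⊕ 0x1 = 0xA; E(K, 0xA) = 0x2.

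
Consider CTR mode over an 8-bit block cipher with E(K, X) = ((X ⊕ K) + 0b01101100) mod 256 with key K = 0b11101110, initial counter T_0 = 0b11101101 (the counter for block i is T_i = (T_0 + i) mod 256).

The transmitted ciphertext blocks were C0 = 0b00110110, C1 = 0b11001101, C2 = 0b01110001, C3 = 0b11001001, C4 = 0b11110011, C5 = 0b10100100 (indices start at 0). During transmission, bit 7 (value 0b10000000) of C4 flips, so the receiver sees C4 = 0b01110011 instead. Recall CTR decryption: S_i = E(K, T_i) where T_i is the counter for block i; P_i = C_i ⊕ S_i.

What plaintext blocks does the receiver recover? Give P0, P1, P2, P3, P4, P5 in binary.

P0 = 0b01011001, P1 = 0b10100001, P2 = 0b00011100, P3 = 0b01000011, P4 = 0b11111000, P5 = 0b00101100

Only C4 changed, to 0b01110011. In CTR, a change in C_i flips the same bit in P_i only; the keystream is unaffected. Decrypting the received ciphertext:
P0: T = 0b11101101, S = E(K, T) = 0b01101111; 0b00110110 ⊕ 0b01101111 = 0b01011001.
P1: T = 0b11101110, S = E(K, T) = 0b01101100; 0b11001101 ⊕ 0b01101100 = 0b10100001.
P2: T = 0b11101111, S = E(K, T) = 0b01101101; 0b01110001 ⊕ 0b01101101 = 0b00011100.
P3: T = 0b11110000, S = E(K, T) = 0b10001010; 0b11001001 ⊕ 0b10001010 = 0b01000011.
P4: T = 0b11110001, S = E(K, T) = 0b10001011; 0b01110011 ⊕ 0b10001011 = 0b11111000.
P5: T = 0b11110010, S = E(K, T) = 0b10001000; 0b10100100 ⊕ 0b10001000 = 0b00101100.
Blocks that differ from the original plaintext: P4.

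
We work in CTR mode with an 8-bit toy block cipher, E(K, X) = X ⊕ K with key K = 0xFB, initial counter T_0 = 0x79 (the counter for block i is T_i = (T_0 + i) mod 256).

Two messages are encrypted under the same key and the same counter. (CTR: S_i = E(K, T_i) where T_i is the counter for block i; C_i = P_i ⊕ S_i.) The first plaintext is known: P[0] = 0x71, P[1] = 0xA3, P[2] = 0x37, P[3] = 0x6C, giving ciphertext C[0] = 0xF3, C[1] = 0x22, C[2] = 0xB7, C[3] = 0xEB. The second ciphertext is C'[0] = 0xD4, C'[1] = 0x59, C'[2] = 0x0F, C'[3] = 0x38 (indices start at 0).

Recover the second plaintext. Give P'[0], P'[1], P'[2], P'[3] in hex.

In CTR with a reused counter, both messages share the same keystream S_i, so C_i ⊕ C'_i = P_i ⊕ P'_i and thus P'_i = P_i ⊕ C_i ⊕ C'_i.
P'[0]: 0x71 ⊕ 0xF3 ⊕ 0xD4 = 0x56.
P'[1]: 0xA3 ⊕ 0x22 ⊕ 0x59 = 0xD8.
P'[2]: 0x37 ⊕ 0xB7 ⊕ 0x0F = 0x8F.
P'[3]: 0x6C ⊕ 0xEB ⊕ 0x38 = 0xBF.

P'[0] = 0x56, P'[1] = 0xD8, P'[2] = 0x8F, P'[3] = 0xBF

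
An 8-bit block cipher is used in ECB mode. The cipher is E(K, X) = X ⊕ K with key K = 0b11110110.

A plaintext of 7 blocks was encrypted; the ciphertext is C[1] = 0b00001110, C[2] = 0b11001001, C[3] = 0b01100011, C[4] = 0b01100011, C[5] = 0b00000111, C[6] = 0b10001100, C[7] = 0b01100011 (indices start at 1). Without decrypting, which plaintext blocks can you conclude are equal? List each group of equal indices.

ECB encrypts each block independently with the same key, so equal ciphertext blocks imply equal plaintext blocks.
C[3] = C[4] = C[7] = 0b01100011, so P[3] = P[4] = P[7].

P[3] = P[4] = P[7]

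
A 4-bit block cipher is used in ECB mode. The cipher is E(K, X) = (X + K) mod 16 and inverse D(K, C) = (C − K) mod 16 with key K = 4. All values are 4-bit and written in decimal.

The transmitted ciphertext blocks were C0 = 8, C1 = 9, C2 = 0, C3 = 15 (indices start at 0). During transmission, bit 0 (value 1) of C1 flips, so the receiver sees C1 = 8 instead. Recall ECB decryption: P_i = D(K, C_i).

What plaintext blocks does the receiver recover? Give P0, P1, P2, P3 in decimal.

Only C1 changed, to 8. In ECB, a change in C_i affects only P_i. Decrypting the received ciphertext:
P0: D(K, 8) = 4.
P1: D(K, 8) = 4.
P2: D(K, 0) = 12.
P3: D(K, 15) = 11.
Blocks that differ from the original plaintext: P1.

P0 = 4, P1 = 4, P2 = 12, P3 = 11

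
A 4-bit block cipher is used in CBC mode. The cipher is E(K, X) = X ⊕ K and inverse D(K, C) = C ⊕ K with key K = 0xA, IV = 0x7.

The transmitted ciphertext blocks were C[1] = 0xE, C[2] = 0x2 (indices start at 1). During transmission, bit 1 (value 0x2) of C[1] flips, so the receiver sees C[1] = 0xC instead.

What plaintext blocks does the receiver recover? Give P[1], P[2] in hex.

CBC decryption: P_i = D(K, C_i) ⊕ C_{i−1}, with C_{0} = IV.
Only C[1] changed, to 0xC. In CBC, a change in C_i garbles P_i and flips the same bit in P_{i+1}. Decrypting the received ciphertext:
P[1]: D(K, 0xC) = 0x6; 0x6 ⊕ 0x7 = 0x1.
P[2]: D(K, 0x2) = 0x8; 0x8 ⊕ 0xC = 0x4.
Blocks that differ from the original plaintext: P[1], P[2].

P[1] = 0x1, P[2] = 0x4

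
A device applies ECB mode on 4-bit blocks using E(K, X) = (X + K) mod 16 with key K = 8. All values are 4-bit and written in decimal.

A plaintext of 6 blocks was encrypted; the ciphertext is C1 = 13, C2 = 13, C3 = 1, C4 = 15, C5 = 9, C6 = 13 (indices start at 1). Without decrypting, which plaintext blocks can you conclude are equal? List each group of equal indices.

ECB encrypts each block independently with the same key, so equal ciphertext blocks imply equal plaintext blocks.
C1 = C2 = C6 = 13, so P1 = P2 = P6.

P1 = P2 = P6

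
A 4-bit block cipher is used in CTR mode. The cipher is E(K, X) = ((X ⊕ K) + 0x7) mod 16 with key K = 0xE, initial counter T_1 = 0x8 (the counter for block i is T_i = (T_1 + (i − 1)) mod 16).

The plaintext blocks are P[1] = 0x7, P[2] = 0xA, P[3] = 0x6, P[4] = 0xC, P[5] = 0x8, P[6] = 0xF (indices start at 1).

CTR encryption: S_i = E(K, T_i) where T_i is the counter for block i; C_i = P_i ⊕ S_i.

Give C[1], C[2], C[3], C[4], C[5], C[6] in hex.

C[1] = 0xA, C[2] = 0x4, C[3] = 0xD, C[4] = 0x0, C[5] = 0x1, C[6] = 0x5

C[1]: T = 0x8, S = E(K, T) = 0xD; 0x7 ⊕ 0xD = 0xA.
C[2]: T = 0x9, S = E(K, T) = 0xE; 0xA ⊕ 0xE = 0x4.
C[3]: T = 0xA, S = E(K, T) = 0xB; 0x6 ⊕ 0xB = 0xD.
C[4]: T = 0xB, S = E(K, T) = 0xC; 0xC ⊕ 0xC = 0x0.
C[5]: T = 0xC, S = E(K, T) = 0x9; 0x8 ⊕ 0x9 = 0x1.
C[6]: T = 0xD, S = E(K, T) = 0xA; 0xF ⊕ 0xA = 0x5.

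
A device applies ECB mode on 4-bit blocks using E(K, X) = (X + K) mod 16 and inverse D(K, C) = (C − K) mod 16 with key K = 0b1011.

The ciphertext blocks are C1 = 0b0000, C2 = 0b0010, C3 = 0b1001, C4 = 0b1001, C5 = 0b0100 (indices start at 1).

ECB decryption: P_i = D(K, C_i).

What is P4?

P4: D(K, 0b1001) = 0b1110.

P4 = 0b1110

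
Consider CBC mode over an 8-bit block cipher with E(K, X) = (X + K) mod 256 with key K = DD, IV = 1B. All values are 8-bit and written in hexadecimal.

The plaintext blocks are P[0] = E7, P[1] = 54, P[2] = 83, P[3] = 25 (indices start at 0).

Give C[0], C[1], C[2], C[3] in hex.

CBC encryption: C_i = E(K, P_i ⊕ C_{i−1}), with C_{−1} = IV.
C[0]: P[0] ⊕ 1B = FC; E(K, FC) = D9.
C[1]: P[1] ⊕ D9 = 8D; E(K, 8D) = 6A.
C[2]: P[2] ⊕ 6A = E9; E(K, E9) = C6.
C[3]: P[3] ⊕ C6 = E3; E(K, E3) = C0.

C[0] = D9, C[1] = 6A, C[2] = C6, C[3] = C0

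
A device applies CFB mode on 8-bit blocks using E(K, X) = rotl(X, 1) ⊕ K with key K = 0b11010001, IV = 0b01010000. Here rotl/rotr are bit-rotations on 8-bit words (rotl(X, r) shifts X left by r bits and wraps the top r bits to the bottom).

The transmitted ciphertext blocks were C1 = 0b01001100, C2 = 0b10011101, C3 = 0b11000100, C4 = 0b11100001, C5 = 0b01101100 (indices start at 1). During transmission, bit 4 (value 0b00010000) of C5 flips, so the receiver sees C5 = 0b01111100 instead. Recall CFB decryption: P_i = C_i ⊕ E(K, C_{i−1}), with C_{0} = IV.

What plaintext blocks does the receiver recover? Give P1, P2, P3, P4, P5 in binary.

Only C5 changed, to 0b01111100. In CFB, a change in C_i flips the same bit in P_i and garbles P_{i+1}. Decrypting the received ciphertext:
P1: E(K, 0b01010000) = 0b01110001; 0b01001100 ⊕ 0b01110001 = 0b00111101.
P2: E(K, 0b01001100) = 0b01001001; 0b10011101 ⊕ 0b01001001 = 0b11010100.
P3: E(K, 0b10011101) = 0b11101010; 0b11000100 ⊕ 0b11101010 = 0b00101110.
P4: E(K, 0b11000100) = 0b01011000; 0b11100001 ⊕ 0b01011000 = 0b10111001.
P5: E(K, 0b11100001) = 0b00010010; 0b01111100 ⊕ 0b00010010 = 0b01101110.
Blocks that differ from the original plaintext: P5.

P1 = 0b00111101, P2 = 0b11010100, P3 = 0b00101110, P4 = 0b10111001, P5 = 0b01101110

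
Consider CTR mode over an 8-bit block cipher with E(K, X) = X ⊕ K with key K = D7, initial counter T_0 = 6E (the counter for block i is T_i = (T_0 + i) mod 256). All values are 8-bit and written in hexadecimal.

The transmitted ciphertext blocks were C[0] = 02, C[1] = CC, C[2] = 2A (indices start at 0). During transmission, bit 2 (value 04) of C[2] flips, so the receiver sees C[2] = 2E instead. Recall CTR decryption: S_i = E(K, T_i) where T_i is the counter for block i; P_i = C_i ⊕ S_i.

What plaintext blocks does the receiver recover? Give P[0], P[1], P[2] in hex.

P[0] = BB, P[1] = 74, P[2] = 89

Only C[2] changed, to 2E. In CTR, a change in C_i flips the same bit in P_i only; the keystream is unaffected. Decrypting the received ciphertext:
P[0]: T = 6E, S = E(K, T) = B9; 02 ⊕ B9 = BB.
P[1]: T = 6F, S = E(K, T) = B8; CC ⊕ B8 = 74.
P[2]: T = 70, S = E(K, T) = A7; 2E ⊕ A7 = 89.
Blocks that differ from the original plaintext: P[2].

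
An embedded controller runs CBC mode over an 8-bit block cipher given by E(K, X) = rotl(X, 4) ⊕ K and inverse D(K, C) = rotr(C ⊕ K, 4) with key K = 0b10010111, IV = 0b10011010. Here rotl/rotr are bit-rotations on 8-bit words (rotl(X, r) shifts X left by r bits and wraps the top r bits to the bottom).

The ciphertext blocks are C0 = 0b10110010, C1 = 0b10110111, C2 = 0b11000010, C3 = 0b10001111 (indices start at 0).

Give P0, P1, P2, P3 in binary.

P0 = 0b11001000, P1 = 0b10110000, P2 = 0b11100010, P3 = 0b01000011

CBC decryption: P_i = D(K, C_i) ⊕ C_{i−1}, with C_{−1} = IV.
P0: D(K, 0b10110010) = 0b01010010; 0b01010010 ⊕ 0b10011010 = 0b11001000.
P1: D(K, 0b10110111) = 0b00000010; 0b00000010 ⊕ 0b10110010 = 0b10110000.
P2: D(K, 0b11000010) = 0b01010101; 0b01010101 ⊕ 0b10110111 = 0b11100010.
P3: D(K, 0b10001111) = 0b10000001; 0b10000001 ⊕ 0b11000010 = 0b01000011.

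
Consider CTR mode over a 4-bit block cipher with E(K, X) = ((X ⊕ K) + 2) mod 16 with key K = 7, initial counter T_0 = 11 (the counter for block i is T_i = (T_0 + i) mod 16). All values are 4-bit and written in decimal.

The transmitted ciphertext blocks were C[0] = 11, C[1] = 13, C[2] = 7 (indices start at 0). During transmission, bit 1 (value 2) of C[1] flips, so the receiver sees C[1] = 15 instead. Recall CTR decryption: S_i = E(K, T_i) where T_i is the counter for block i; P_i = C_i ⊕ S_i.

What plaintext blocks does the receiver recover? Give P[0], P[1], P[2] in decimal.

P[0] = 5, P[1] = 2, P[2] = 11

Only C[1] changed, to 15. In CTR, a change in C_i flips the same bit in P_i only; the keystream is unaffected. Decrypting the received ciphertext:
P[0]: T = 11, S = E(K, T) = 14; 11 ⊕ 14 = 5.
P[1]: T = 12, S = E(K, T) = 13; 15 ⊕ 13 = 2.
P[2]: T = 13, S = E(K, T) = 12; 7 ⊕ 12 = 11.
Blocks that differ from the original plaintext: P[1].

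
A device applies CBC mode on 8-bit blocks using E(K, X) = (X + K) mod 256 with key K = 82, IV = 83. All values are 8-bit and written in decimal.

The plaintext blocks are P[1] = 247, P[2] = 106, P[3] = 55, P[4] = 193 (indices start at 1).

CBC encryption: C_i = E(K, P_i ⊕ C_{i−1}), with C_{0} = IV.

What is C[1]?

C[1] = 246

C[1]: P[1] ⊕ 83 = 164; E(K, 164) = 246.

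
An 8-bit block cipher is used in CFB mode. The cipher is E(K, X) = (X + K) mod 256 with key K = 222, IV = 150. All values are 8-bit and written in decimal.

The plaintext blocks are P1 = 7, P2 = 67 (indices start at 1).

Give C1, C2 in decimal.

C1 = 115, C2 = 18

CFB encryption: C_i = P_i ⊕ E(K, C_{i−1}), with C_{0} = IV.
C1: E(K, 150) = 116; 7 ⊕ 116 = 115.
C2: E(K, 115) = 81; 67 ⊕ 81 = 18.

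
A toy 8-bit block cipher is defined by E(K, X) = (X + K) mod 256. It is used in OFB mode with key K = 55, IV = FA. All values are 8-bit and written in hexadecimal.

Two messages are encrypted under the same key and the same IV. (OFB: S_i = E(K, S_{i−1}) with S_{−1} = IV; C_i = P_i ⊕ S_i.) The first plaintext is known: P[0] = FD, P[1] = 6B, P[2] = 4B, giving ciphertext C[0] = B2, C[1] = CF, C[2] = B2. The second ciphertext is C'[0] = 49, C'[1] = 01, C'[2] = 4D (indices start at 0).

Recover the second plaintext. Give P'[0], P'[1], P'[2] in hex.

P'[0] = 06, P'[1] = A5, P'[2] = B4

In OFB with a reused IV, both messages share the same keystream S_i, so C_i ⊕ C'_i = P_i ⊕ P'_i and thus P'_i = P_i ⊕ C_i ⊕ C'_i.
P'[0]: FD ⊕ B2 ⊕ 49 = 06.
P'[1]: 6B ⊕ CF ⊕ 01 = A5.
P'[2]: 4B ⊕ B2 ⊕ 4D = B4.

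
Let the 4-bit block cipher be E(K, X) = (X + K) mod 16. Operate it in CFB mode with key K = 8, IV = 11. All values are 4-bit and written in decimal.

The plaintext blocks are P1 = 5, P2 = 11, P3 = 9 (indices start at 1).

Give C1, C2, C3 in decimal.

C1 = 6, C2 = 5, C3 = 4

CFB encryption: C_i = P_i ⊕ E(K, C_{i−1}), with C_{0} = IV.
C1: E(K, 11) = 3; 5 ⊕ 3 = 6.
C2: E(K, 6) = 14; 11 ⊕ 14 = 5.
C3: E(K, 5) = 13; 9 ⊕ 13 = 4.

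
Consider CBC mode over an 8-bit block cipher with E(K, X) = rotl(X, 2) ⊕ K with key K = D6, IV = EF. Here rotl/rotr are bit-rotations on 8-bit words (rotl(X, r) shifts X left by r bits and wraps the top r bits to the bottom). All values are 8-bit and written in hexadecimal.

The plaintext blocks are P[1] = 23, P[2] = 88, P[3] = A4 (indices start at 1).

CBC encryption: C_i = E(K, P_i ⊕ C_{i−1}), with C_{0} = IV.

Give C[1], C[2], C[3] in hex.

C[1] = E5, C[2] = 63, C[3] = C9

C[1]: P[1] ⊕ EF = CC; E(K, CC) = E5.
C[2]: P[2] ⊕ E5 = 6D; E(K, 6D) = 63.
C[3]: P[3] ⊕ 63 = C7; E(K, C7) = C9.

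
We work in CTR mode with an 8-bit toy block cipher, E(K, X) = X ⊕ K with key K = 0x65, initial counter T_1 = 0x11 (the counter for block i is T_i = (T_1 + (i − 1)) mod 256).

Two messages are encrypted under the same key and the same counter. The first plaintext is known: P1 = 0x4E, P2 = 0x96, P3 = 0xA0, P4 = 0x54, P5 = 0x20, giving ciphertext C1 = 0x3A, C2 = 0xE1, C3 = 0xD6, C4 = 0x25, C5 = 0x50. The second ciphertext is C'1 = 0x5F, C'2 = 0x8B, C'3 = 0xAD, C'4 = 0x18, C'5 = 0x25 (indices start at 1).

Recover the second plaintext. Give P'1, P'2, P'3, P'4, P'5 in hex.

In CTR with a reused counter, both messages share the same keystream S_i, so C_i ⊕ C'_i = P_i ⊕ P'_i and thus P'_i = P_i ⊕ C_i ⊕ C'_i.
P'1: 0x4E ⊕ 0x3A ⊕ 0x5F = 0x2B.
P'2: 0x96 ⊕ 0xE1 ⊕ 0x8B = 0xFC.
P'3: 0xA0 ⊕ 0xD6 ⊕ 0xAD = 0xDB.
P'4: 0x54 ⊕ 0x25 ⊕ 0x18 = 0x69.
P'5: 0x20 ⊕ 0x50 ⊕ 0x25 = 0x55.

P'1 = 0x2B, P'2 = 0xFC, P'3 = 0xDB, P'4 = 0x69, P'5 = 0x55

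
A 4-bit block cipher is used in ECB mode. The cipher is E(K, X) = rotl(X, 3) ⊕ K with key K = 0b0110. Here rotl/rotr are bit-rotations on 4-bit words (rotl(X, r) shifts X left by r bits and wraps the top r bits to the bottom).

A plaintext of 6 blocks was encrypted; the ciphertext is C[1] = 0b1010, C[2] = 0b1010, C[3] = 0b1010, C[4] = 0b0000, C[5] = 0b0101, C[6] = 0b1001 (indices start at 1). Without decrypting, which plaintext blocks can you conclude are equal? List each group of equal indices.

P[1] = P[2] = P[3]

ECB encrypts each block independently with the same key, so equal ciphertext blocks imply equal plaintext blocks.
C[1] = C[2] = C[3] = 0b1010, so P[1] = P[2] = P[3].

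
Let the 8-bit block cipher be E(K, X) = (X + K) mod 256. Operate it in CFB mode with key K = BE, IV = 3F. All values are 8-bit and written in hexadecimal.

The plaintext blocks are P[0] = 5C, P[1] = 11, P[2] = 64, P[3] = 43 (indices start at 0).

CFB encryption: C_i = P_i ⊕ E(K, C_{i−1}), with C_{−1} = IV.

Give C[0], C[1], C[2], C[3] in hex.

C[0] = A1, C[1] = 4E, C[2] = 68, C[3] = 65

C[0]: E(K, 3F) = FD; 5C ⊕ FD = A1.
C[1]: E(K, A1) = 5F; 11 ⊕ 5F = 4E.
C[2]: E(K, 4E) = 0C; 64 ⊕ 0C = 68.
C[3]: E(K, 68) = 26; 43 ⊕ 26 = 65.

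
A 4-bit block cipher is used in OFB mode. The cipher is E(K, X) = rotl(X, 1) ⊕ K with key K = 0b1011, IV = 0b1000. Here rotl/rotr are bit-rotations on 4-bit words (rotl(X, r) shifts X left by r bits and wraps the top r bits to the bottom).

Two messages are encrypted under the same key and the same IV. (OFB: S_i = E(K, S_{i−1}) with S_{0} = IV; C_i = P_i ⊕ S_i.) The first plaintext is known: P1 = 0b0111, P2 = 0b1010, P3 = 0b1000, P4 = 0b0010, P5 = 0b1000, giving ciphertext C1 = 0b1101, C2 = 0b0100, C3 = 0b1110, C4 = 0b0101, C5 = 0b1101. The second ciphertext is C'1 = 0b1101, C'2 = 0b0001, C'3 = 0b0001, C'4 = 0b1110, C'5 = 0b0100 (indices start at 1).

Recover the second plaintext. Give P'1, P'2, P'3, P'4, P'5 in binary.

P'1 = 0b0111, P'2 = 0b1111, P'3 = 0b0111, P'4 = 0b1001, P'5 = 0b0001

In OFB with a reused IV, both messages share the same keystream S_i, so C_i ⊕ C'_i = P_i ⊕ P'_i and thus P'_i = P_i ⊕ C_i ⊕ C'_i.
P'1: 0b0111 ⊕ 0b1101 ⊕ 0b1101 = 0b0111.
P'2: 0b1010 ⊕ 0b0100 ⊕ 0b0001 = 0b1111.
P'3: 0b1000 ⊕ 0b1110 ⊕ 0b0001 = 0b0111.
P'4: 0b0010 ⊕ 0b0101 ⊕ 0b1110 = 0b1001.
P'5: 0b1000 ⊕ 0b1101 ⊕ 0b0100 = 0b0001.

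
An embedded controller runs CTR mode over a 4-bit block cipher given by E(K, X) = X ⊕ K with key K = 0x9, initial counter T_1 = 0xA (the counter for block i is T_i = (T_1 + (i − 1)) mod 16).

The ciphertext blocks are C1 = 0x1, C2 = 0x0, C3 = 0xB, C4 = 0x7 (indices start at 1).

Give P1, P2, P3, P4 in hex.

P1 = 0x2, P2 = 0x2, P3 = 0xE, P4 = 0x3

CTR decryption: S_i = E(K, T_i) where T_i is the counter for block i; P_i = C_i ⊕ S_i.
P1: T = 0xA, S = E(K, T) = 0x3; 0x1 ⊕ 0x3 = 0x2.
P2: T = 0xB, S = E(K, T) = 0x2; 0x0 ⊕ 0x2 = 0x2.
P3: T = 0xC, S = E(K, T) = 0x5; 0xB ⊕ 0x5 = 0xE.
P4: T = 0xD, S = E(K, T) = 0x4; 0x7 ⊕ 0x4 = 0x3.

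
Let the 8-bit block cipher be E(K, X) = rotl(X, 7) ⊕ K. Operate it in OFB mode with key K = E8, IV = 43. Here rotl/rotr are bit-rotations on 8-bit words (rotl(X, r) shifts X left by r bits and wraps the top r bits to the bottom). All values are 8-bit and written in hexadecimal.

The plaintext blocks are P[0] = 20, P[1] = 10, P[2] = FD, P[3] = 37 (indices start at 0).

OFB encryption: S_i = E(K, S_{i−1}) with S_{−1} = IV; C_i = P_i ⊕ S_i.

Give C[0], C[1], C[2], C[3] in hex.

C[0]: S = E(K, 43) = 49; 20 ⊕ 49 = 69.
C[1]: S = E(K, 49) = 4C; 10 ⊕ 4C = 5C.
C[2]: S = E(K, 4C) = CE; FD ⊕ CE = 33.
C[3]: S = E(K, CE) = 8F; 37 ⊕ 8F = B8.

C[0] = 69, C[1] = 5C, C[2] = 33, C[3] = B8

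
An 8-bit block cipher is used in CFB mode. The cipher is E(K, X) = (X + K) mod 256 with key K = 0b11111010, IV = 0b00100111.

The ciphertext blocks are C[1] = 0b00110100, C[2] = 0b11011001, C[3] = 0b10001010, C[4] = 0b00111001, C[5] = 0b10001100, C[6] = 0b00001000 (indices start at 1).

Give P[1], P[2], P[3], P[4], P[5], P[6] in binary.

CFB decryption: P_i = C_i ⊕ E(K, C_{i−1}), with C_{0} = IV.
P[1]: E(K, 0b00100111) = 0b00100001; 0b00110100 ⊕ 0b00100001 = 0b00010101.
P[2]: E(K, 0b00110100) = 0b00101110; 0b11011001 ⊕ 0b00101110 = 0b11110111.
P[3]: E(K, 0b11011001) = 0b11010011; 0b10001010 ⊕ 0b11010011 = 0b01011001.
P[4]: E(K, 0b10001010) = 0b10000100; 0b00111001 ⊕ 0b10000100 = 0b10111101.
P[5]: E(K, 0b00111001) = 0b00110011; 0b10001100 ⊕ 0b00110011 = 0b10111111.
P[6]: E(K, 0b10001100) = 0b10000110; 0b00001000 ⊕ 0b10000110 = 0b10001110.

P[1] = 0b00010101, P[2] = 0b11110111, P[3] = 0b01011001, P[4] = 0b10111101, P[5] = 0b10111111, P[6] = 0b10001110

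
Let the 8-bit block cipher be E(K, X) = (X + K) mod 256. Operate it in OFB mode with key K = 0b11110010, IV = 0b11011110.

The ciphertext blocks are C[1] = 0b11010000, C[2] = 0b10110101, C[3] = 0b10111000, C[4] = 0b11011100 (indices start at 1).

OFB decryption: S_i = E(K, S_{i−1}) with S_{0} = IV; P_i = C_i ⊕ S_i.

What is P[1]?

P[1] = 0b00000000

P[1]: S = E(K, 0b11011110) = 0b11010000; 0b11010000 ⊕ 0b11010000 = 0b00000000.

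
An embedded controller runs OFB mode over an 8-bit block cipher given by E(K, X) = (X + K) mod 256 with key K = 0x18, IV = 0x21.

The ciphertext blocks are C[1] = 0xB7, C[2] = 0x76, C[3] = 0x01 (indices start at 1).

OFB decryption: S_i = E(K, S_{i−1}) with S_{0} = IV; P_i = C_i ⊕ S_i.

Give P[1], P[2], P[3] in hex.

P[1]: S = E(K, 0x21) = 0x39; 0xB7 ⊕ 0x39 = 0x8E.
P[2]: S = E(K, 0x39) = 0x51; 0x76 ⊕ 0x51 = 0x27.
P[3]: S = E(K, 0x51) = 0x69; 0x01 ⊕ 0x69 = 0x68.

P[1] = 0x8E, P[2] = 0x27, P[3] = 0x68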